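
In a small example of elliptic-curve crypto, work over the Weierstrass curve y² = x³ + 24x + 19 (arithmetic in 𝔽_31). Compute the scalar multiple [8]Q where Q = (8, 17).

(12, 12)

Double-and-add on 8 = (1000)₂. Start with Q = (8, 17) for the leading 1-bit.
double: tangent at (8, 17): λ = (3·8² + 24)/(2·17) ≡ 30/3. 3⁻¹ ≡ 21 (mod 31), so λ ≡ 30·21 ≡ 10.
  x = λ² - 8 - 8 = 100 - 16 ≡ 22; y = λ·(8 - 22) - 17 ≡ 29. → (22, 29)
double: tangent at (22, 29): λ = (3·22² + 24)/(2·29) ≡ 19/27. 27⁻¹ ≡ 23 (mod 31), so λ ≡ 19·23 ≡ 3.
  x = λ² - 22 - 22 = 9 - 44 ≡ 27; y = λ·(22 - 27) - 29 ≡ 18. → (27, 18)
double: tangent at (27, 18): λ = (3·27² + 24)/(2·18) ≡ 10/5. 5⁻¹ ≡ 25 (mod 31) since 5·25 = 125 ≡ 1, so λ ≡ 10·25 ≡ 2.
  x = λ² - 27 - 27 = 4 - 54 ≡ 12; y = λ·(27 - 12) - 18 ≡ 12. → (12, 12)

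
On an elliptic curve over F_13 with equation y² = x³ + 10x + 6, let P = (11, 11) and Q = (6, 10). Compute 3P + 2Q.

(11, 11)

First 3P:
Repeated addition: build up to 3P.
2P: tangent at (11, 11): λ = (3·11² + 10)/(2·11) ≡ 9/9. 9⁻¹ ≡ 3 (mod 13) since 9·3 = 27 ≡ 1, so λ ≡ 9·3 ≡ 1.
  x = λ² - 11 - 11 = 1 - 22 ≡ 5; y = λ·(11 - 5) - 11 ≡ 8. → (5, 8)
3P: (5, 8) + (11, 11). λ = (11 - 8)/(11 - 5) ≡ 3/6 mod 13. 6⁻¹ ≡ 11 (mod 13), so λ ≡ 7.
  x = λ² - 5 - 11 = 49 - 16 ≡ 7; y = λ·(5 - 7) - 8 ≡ 4. → (7, 4)
3P = (7, 4).
Next 2Q:
Repeated addition: build up to 2Q.
2Q: tangent at (6, 10): λ = (3·6² + 10)/(2·10) ≡ 1/7. 7⁻¹ ≡ 2 (mod 13), so λ ≡ 1·2 ≡ 2.
  x = λ² - 6 - 6 = 4 - 12 ≡ 5; y = λ·(6 - 5) - 10 ≡ 5. → (5, 5)
2Q = (5, 5).
Finally 3P + 2Q:
(7, 4) + (5, 5). λ = (5 - 4)/(5 - 7) ≡ 1/11 mod 13. 11⁻¹ ≡ 6 (mod 13), so λ ≡ 6.
  x = λ² - 7 - 5 = 36 - 12 ≡ 11; y = λ·(7 - 11) - 4 ≡ 11. → (11, 11)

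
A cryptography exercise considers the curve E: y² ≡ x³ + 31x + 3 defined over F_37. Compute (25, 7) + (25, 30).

The two points share x = 25 and their y-coordinates satisfy 7 + 30 ≡ 0 (mod 37), so they are inverses. Their sum is ∞.

O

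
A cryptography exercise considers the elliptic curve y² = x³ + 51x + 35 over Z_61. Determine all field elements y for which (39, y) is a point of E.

none

x³ + 51x + 35 = 61343 ≡ 38 (mod 61).
38 is a non-residue mod 61; no y exists.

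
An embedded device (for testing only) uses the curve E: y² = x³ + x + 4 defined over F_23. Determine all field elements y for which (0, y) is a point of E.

x³ + 1x + 4 = 4 ≡ 4 (mod 23).
Square roots of 4 mod 23: 2 and 21 (since 2² = 4 ≡ 4).

2, 21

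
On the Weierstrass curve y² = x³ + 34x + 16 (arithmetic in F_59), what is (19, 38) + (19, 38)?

tangent at (19, 38): λ = (3·19² + 34)/(2·38) ≡ 55/17. 17⁻¹ ≡ 7 (mod 59), so λ ≡ 55·7 ≡ 31.
  x = λ² - 19 - 19 = 961 - 38 ≡ 38; y = λ·(19 - 38) - 38 ≡ 22. → (38, 22)

(38, 22)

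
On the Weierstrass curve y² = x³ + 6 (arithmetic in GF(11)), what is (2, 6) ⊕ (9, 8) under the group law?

(2, 6) + (9, 8). λ = (8 - 6)/(9 - 2) ≡ 2/7 mod 11. 7⁻¹ ≡ 8 (mod 11) since 7·8 = 56 ≡ 1, so λ ≡ 5.
  x = λ² - 2 - 9 = 25 - 11 ≡ 3; y = λ·(2 - 3) - 6 ≡ 0. → (3, 0)

(3, 0)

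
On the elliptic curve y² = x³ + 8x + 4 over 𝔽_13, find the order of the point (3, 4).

6

2P: tangent at (3, 4): λ = (3·3² + 8)/(2·4) ≡ 9/8. 8⁻¹ ≡ 5 (mod 13) since 8·5 = 40 ≡ 1, so λ ≡ 9·5 ≡ 6.
  x = λ² - 3 - 3 = 36 - 6 ≡ 4; y = λ·(3 - 4) - 4 ≡ 3. → (4, 3)
3P: (4, 3) + (3, 4). λ = (4 - 3)/(3 - 4) ≡ 1/12 mod 13. 12⁻¹ ≡ 12 (mod 13) since 12·12 = 144 ≡ 1, so λ ≡ 12.
  x = λ² - 4 - 3 = 144 - 7 ≡ 7; y = λ·(4 - 7) - 3 ≡ 0. → (7, 0)
4P: (7, 0) + (3, 4). λ = (4 - 0)/(3 - 7) ≡ 4/9 mod 13. 9⁻¹ ≡ 3 (mod 13), so λ ≡ 12.
  x = λ² - 7 - 3 = 144 - 10 ≡ 4; y = λ·(7 - 4) - 0 ≡ 10. → (4, 10)
5P: (4, 10) + (3, 4). λ = (4 - 10)/(3 - 4) ≡ 7/12 mod 13. 12⁻¹ ≡ 12 (mod 13), so λ ≡ 6.
  x = λ² - 4 - 3 = 36 - 7 ≡ 3; y = λ·(4 - 3) - 10 ≡ 9. → (3, 9)
6P: (3, 9) + (3, 4): same x and y₁ ≡ -y₂, so the sum is 𝒪.
6P = 𝒪, so the order is 6.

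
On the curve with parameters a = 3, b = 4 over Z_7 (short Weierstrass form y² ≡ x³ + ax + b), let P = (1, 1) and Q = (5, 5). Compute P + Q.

(2, 5)

(1, 1) + (5, 5). λ = (5 - 1)/(5 - 1) ≡ 4/4 mod 7. 4⁻¹ ≡ 2 (mod 7), so λ ≡ 1.
  x = λ² - 1 - 5 = 1 - 6 ≡ 2; y = λ·(1 - 2) - 1 ≡ 5. → (2, 5)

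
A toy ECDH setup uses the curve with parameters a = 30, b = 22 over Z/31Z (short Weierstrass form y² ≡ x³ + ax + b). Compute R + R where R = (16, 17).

tangent at (16, 17): λ = (3·16² + 30)/(2·17) ≡ 23/3. 3⁻¹ ≡ 21 (mod 31), so λ ≡ 23·21 ≡ 18.
  x = λ² - 16 - 16 = 324 - 32 ≡ 13; y = λ·(16 - 13) - 17 ≡ 6. → (13, 6)

(13, 6)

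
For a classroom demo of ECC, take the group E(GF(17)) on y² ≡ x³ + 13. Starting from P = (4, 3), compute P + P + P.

(0, 9)

Repeated addition: build up to 3P.
2P: tangent at (4, 3): λ = (3·4² + 0)/(2·3) ≡ 14/6. 6⁻¹ ≡ 3 (mod 17) since 6·3 = 18 ≡ 1, so λ ≡ 14·3 ≡ 8.
  x = λ² - 4 - 4 = 64 - 8 ≡ 5; y = λ·(4 - 5) - 3 ≡ 6. → (5, 6)
3P: (5, 6) + (4, 3). λ = (3 - 6)/(4 - 5) ≡ 14/16 mod 17. 16⁻¹ ≡ 16 (mod 17) since 16·16 = 256 ≡ 1, so λ ≡ 3.
  x = λ² - 5 - 4 = 9 - 9 ≡ 0; y = λ·(5 - 0) - 6 ≡ 9. → (0, 9)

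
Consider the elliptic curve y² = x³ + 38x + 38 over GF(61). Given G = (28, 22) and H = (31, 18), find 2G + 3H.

(32, 17)

First 2G:
Repeated addition: build up to 2G.
2G: tangent at (28, 22): λ = (3·28² + 38)/(2·22) ≡ 11/44. 44⁻¹ ≡ 43 (mod 61) since 44·43 = 1892 ≡ 1, so λ ≡ 11·43 ≡ 46.
  x = λ² - 28 - 28 = 2116 - 56 ≡ 47; y = λ·(28 - 47) - 22 ≡ 19. → (47, 19)
2G = (47, 19).
Next 3H:
Repeated addition: build up to 3H.
2H: tangent at (31, 18): λ = (3·31² + 38)/(2·18) ≡ 54/36. 36⁻¹ ≡ 39 (mod 61), so λ ≡ 54·39 ≡ 32.
  x = λ² - 31 - 31 = 1024 - 62 ≡ 47; y = λ·(31 - 47) - 18 ≡ 19. → (47, 19)
3H: (47, 19) + (31, 18). λ = (18 - 19)/(31 - 47) ≡ 60/45 mod 61. 45⁻¹ ≡ 19 (mod 61), so λ ≡ 42.
  x = λ² - 47 - 31 = 1764 - 78 ≡ 39; y = λ·(47 - 39) - 19 ≡ 12. → (39, 12)
3H = (39, 12).
Finally 2G + 3H:
(47, 19) + (39, 12). λ = (12 - 19)/(39 - 47) ≡ 54/53 mod 61. 53⁻¹ ≡ 38 (mod 61) since 53·38 = 2014 ≡ 1, so λ ≡ 39.
  x = λ² - 47 - 39 = 1521 - 86 ≡ 32; y = λ·(47 - 32) - 19 ≡ 17. → (32, 17)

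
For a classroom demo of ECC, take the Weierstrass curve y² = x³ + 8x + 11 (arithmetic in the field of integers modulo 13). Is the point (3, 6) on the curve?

yes

y² = 6² ≡ 10; x³ + 8x + 11 = 62 ≡ 10 (mod 13). 10 = 10.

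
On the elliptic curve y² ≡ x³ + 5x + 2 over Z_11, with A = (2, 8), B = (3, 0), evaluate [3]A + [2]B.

(5, 8)

First 3A:
Repeated addition: build up to 3A.
2A: tangent at (2, 8): λ = (3·2² + 5)/(2·8) ≡ 6/5. 5⁻¹ ≡ 9 (mod 11) since 5·9 = 45 ≡ 1, so λ ≡ 6·9 ≡ 10.
  x = λ² - 2 - 2 = 100 - 4 ≡ 8; y = λ·(2 - 8) - 8 ≡ 9. → (8, 9)
3A: (8, 9) + (2, 8). λ = (8 - 9)/(2 - 8) ≡ 10/5 mod 11. 5⁻¹ ≡ 9 (mod 11) since 5·9 = 45 ≡ 1, so λ ≡ 2.
  x = λ² - 8 - 2 = 4 - 10 ≡ 5; y = λ·(8 - 5) - 9 ≡ 8. → (5, 8)
3A = (5, 8).
Next 2B:
Repeated addition: build up to 2B.
2B: (3, 0) + (3, 0): same x and y₁ ≡ -y₂, so the sum is ∞.
2B = ∞.
Finally 3A + 2B:
(5, 8) + ∞ = (5, 8) (identity).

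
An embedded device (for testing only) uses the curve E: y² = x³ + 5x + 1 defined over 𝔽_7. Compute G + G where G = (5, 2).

(5, 5)

tangent at (5, 2): λ = (3·5² + 5)/(2·2) ≡ 3/4. 4⁻¹ ≡ 2 (mod 7), so λ ≡ 3·2 ≡ 6.
  x = λ² - 5 - 5 = 36 - 10 ≡ 5; y = λ·(5 - 5) - 2 ≡ 5. → (5, 5)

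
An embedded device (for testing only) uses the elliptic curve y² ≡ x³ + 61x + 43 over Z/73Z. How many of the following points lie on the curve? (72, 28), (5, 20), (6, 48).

3

(72, 28): 28² ≡ 54, rhs ≡ 54 → on.
(5, 20): 20² ≡ 35, rhs ≡ 35 → on.
(6, 48): 48² ≡ 41, rhs ≡ 41 → on.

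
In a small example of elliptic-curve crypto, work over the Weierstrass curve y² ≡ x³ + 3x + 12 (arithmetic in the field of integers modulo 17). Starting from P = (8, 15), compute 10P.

Double-and-add on 10 = (1010)₂. Start with P = (8, 15) for the leading 1-bit.
double: tangent at (8, 15): λ = (3·8² + 3)/(2·15) ≡ 8/13. 13⁻¹ ≡ 4 (mod 17), so λ ≡ 8·4 ≡ 15.
  x = λ² - 8 - 8 = 225 - 16 ≡ 5; y = λ·(8 - 5) - 15 ≡ 13. → (5, 13)
double: tangent at (5, 13): λ = (3·5² + 3)/(2·13) ≡ 10/9. 9⁻¹ ≡ 2 (mod 17) since 9·2 = 18 ≡ 1, so λ ≡ 10·2 ≡ 3.
  x = λ² - 5 - 5 = 9 - 10 ≡ 16; y = λ·(5 - 16) - 13 ≡ 5. → (16, 5)
add P: (16, 5) + (8, 15). λ = (15 - 5)/(8 - 16) ≡ 10/9 mod 17. 9⁻¹ ≡ 2 (mod 17) since 9·2 = 18 ≡ 1, so λ ≡ 3.
  x = λ² - 16 - 8 = 9 - 24 ≡ 2; y = λ·(16 - 2) - 5 ≡ 3. → (2, 3)
double: tangent at (2, 3): λ = (3·2² + 3)/(2·3) ≡ 15/6. 6⁻¹ ≡ 3 (mod 17) since 6·3 = 18 ≡ 1, so λ ≡ 15·3 ≡ 11.
  x = λ² - 2 - 2 = 121 - 4 ≡ 15; y = λ·(2 - 15) - 3 ≡ 7. → (15, 7)

(15, 7)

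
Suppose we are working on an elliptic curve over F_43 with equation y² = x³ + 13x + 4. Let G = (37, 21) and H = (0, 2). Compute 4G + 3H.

(19, 31)

First 4G:
Repeated addition: build up to 4G.
2G: tangent at (37, 21): λ = (3·37² + 13)/(2·21) ≡ 35/42. 42⁻¹ ≡ 42 (mod 43) since 42·42 = 1764 ≡ 1, so λ ≡ 35·42 ≡ 8.
  x = λ² - 37 - 37 = 64 - 74 ≡ 33; y = λ·(37 - 33) - 21 ≡ 11. → (33, 11)
3G: (33, 11) + (37, 21). λ = (21 - 11)/(37 - 33) ≡ 10/4 mod 43. 4⁻¹ ≡ 11 (mod 43), so λ ≡ 24.
  x = λ² - 33 - 37 = 576 - 70 ≡ 33; y = λ·(33 - 33) - 11 ≡ 32. → (33, 32)
4G: (33, 32) + (37, 21). λ = (21 - 32)/(37 - 33) ≡ 32/4 mod 43. 4⁻¹ ≡ 11 (mod 43), so λ ≡ 8.
  x = λ² - 33 - 37 = 64 - 70 ≡ 37; y = λ·(33 - 37) - 32 ≡ 22. → (37, 22)
4G = (37, 22).
Next 3H:
Repeated addition: build up to 3H.
2H: tangent at (0, 2): λ = (3·0² + 13)/(2·2) ≡ 13/4. 4⁻¹ ≡ 11 (mod 43) since 4·11 = 44 ≡ 1, so λ ≡ 13·11 ≡ 14.
  x = λ² - 0 - 0 = 196 - 0 ≡ 24; y = λ·(0 - 24) - 2 ≡ 6. → (24, 6)
3H: (24, 6) + (0, 2). λ = (2 - 6)/(0 - 24) ≡ 39/19 mod 43. 19⁻¹ ≡ 34 (mod 43) since 19·34 = 646 ≡ 1, so λ ≡ 36.
  x = λ² - 24 - 0 = 1296 - 24 ≡ 25; y = λ·(24 - 25) - 6 ≡ 1. → (25, 1)
3H = (25, 1).
Finally 4G + 3H:
(37, 22) + (25, 1). λ = (1 - 22)/(25 - 37) ≡ 22/31 mod 43. 31⁻¹ ≡ 25 (mod 43) since 31·25 = 775 ≡ 1, so λ ≡ 34.
  x = λ² - 37 - 25 = 1156 - 62 ≡ 19; y = λ·(37 - 19) - 22 ≡ 31. → (19, 31)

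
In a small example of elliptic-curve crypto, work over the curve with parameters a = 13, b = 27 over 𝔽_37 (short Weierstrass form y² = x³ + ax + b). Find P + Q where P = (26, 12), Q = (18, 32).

(27, 9)

(26, 12) + (18, 32). λ = (32 - 12)/(18 - 26) ≡ 20/29 mod 37. 29⁻¹ ≡ 23 (mod 37), so λ ≡ 16.
  x = λ² - 26 - 18 = 256 - 44 ≡ 27; y = λ·(26 - 27) - 12 ≡ 9. → (27, 9)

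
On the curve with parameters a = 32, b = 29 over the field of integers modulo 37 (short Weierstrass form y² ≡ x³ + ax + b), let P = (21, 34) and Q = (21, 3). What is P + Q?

The two points share x = 21 and their y-coordinates satisfy 34 + 3 ≡ 0 (mod 37), so they are inverses. Their sum is O.

O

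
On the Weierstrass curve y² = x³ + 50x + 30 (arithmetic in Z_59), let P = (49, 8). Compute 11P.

Double-and-add on 11 = (1011)₂. Start with P = (49, 8) for the leading 1-bit.
double: tangent at (49, 8): λ = (3·49² + 50)/(2·8) ≡ 55/16. 16⁻¹ ≡ 48 (mod 59), so λ ≡ 55·48 ≡ 44.
  x = λ² - 49 - 49 = 1936 - 98 ≡ 9; y = λ·(49 - 9) - 8 ≡ 41. → (9, 41)
double: tangent at (9, 41): λ = (3·9² + 50)/(2·41) ≡ 57/23. 23⁻¹ ≡ 18 (mod 59) since 23·18 = 414 ≡ 1, so λ ≡ 57·18 ≡ 23.
  x = λ² - 9 - 9 = 529 - 18 ≡ 39; y = λ·(9 - 39) - 41 ≡ 36. → (39, 36)
add P: (39, 36) + (49, 8). λ = (8 - 36)/(49 - 39) ≡ 31/10 mod 59. 10⁻¹ ≡ 6 (mod 59), so λ ≡ 9.
  x = λ² - 39 - 49 = 81 - 88 ≡ 52; y = λ·(39 - 52) - 36 ≡ 24. → (52, 24)
double: tangent at (52, 24): λ = (3·52² + 50)/(2·24) ≡ 20/48. 48⁻¹ ≡ 16 (mod 59) since 48·16 = 768 ≡ 1, so λ ≡ 20·16 ≡ 25.
  x = λ² - 52 - 52 = 625 - 104 ≡ 49; y = λ·(52 - 49) - 24 ≡ 51. → (49, 51)
add P: (49, 51) + (49, 8): same x and y₁ ≡ -y₂, so the sum is the point at infinity.

O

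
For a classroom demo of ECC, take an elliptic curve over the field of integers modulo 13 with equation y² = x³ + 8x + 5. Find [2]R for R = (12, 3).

(5, 12)

tangent at (12, 3): λ = (3·12² + 8)/(2·3) ≡ 11/6. 6⁻¹ ≡ 11 (mod 13) since 6·11 = 66 ≡ 1, so λ ≡ 11·11 ≡ 4.
  x = λ² - 12 - 12 = 16 - 24 ≡ 5; y = λ·(12 - 5) - 3 ≡ 12. → (5, 12)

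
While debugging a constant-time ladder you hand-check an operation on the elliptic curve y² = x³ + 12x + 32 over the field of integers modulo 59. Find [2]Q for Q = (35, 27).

(25, 33)

tangent at (35, 27): λ = (3·35² + 12)/(2·27) ≡ 29/54. 54⁻¹ ≡ 47 (mod 59) since 54·47 = 2538 ≡ 1, so λ ≡ 29·47 ≡ 6.
  x = λ² - 35 - 35 = 36 - 70 ≡ 25; y = λ·(35 - 25) - 27 ≡ 33. → (25, 33)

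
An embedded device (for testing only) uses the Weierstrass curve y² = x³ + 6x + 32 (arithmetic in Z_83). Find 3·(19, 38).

(4, 28)

Write P = (19, 38).
Repeated addition: build up to 3P.
2P: tangent at (19, 38): λ = (3·19² + 6)/(2·38) ≡ 10/76. 76⁻¹ ≡ 71 (mod 83) since 76·71 = 5396 ≡ 1, so λ ≡ 10·71 ≡ 46.
  x = λ² - 19 - 19 = 2116 - 38 ≡ 3; y = λ·(19 - 3) - 38 ≡ 34. → (3, 34)
3P: (3, 34) + (19, 38). λ = (38 - 34)/(19 - 3) ≡ 4/16 mod 83. 16⁻¹ ≡ 26 (mod 83), so λ ≡ 21.
  x = λ² - 3 - 19 = 441 - 22 ≡ 4; y = λ·(3 - 4) - 34 ≡ 28. → (4, 28)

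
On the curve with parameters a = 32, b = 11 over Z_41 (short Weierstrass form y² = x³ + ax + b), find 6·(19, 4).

(29, 21)

Write G = (19, 4).
Repeated addition: build up to 6G.
2G: tangent at (19, 4): λ = (3·19² + 32)/(2·4) ≡ 8/8. 8⁻¹ ≡ 36 (mod 41), so λ ≡ 8·36 ≡ 1.
  x = λ² - 19 - 19 = 1 - 38 ≡ 4; y = λ·(19 - 4) - 4 ≡ 11. → (4, 11)
3G: (4, 11) + (19, 4). λ = (4 - 11)/(19 - 4) ≡ 34/15 mod 41. 15⁻¹ ≡ 11 (mod 41), so λ ≡ 5.
  x = λ² - 4 - 19 = 25 - 23 ≡ 2; y = λ·(4 - 2) - 11 ≡ 40. → (2, 40)
4G: (2, 40) + (19, 4). λ = (4 - 40)/(19 - 2) ≡ 5/17 mod 41. 17⁻¹ ≡ 29 (mod 41), so λ ≡ 22.
  x = λ² - 2 - 19 = 484 - 21 ≡ 12; y = λ·(2 - 12) - 40 ≡ 27. → (12, 27)
5G: (12, 27) + (19, 4). λ = (4 - 27)/(19 - 12) ≡ 18/7 mod 41. 7⁻¹ ≡ 6 (mod 41), so λ ≡ 26.
  x = λ² - 12 - 19 = 676 - 31 ≡ 30; y = λ·(12 - 30) - 27 ≡ 38. → (30, 38)
6G: (30, 38) + (19, 4). λ = (4 - 38)/(19 - 30) ≡ 7/30 mod 41. 30⁻¹ ≡ 26 (mod 41) since 30·26 = 780 ≡ 1, so λ ≡ 18.
  x = λ² - 30 - 19 = 324 - 49 ≡ 29; y = λ·(30 - 29) - 38 ≡ 21. → (29, 21)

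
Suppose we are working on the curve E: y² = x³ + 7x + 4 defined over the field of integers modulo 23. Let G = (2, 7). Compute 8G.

Double-and-add on 8 = (1000)₂. Start with G = (2, 7) for the leading 1-bit.
double: tangent at (2, 7): λ = (3·2² + 7)/(2·7) ≡ 19/14. 14⁻¹ ≡ 5 (mod 23), so λ ≡ 19·5 ≡ 3.
  x = λ² - 2 - 2 = 9 - 4 ≡ 5; y = λ·(2 - 5) - 7 ≡ 7. → (5, 7)
double: tangent at (5, 7): λ = (3·5² + 7)/(2·7) ≡ 13/14. 14⁻¹ ≡ 5 (mod 23) since 14·5 = 70 ≡ 1, so λ ≡ 13·5 ≡ 19.
  x = λ² - 5 - 5 = 361 - 10 ≡ 6; y = λ·(5 - 6) - 7 ≡ 20. → (6, 20)
double: tangent at (6, 20): λ = (3·6² + 7)/(2·20) ≡ 0/17. 17⁻¹ ≡ 19 (mod 23) since 17·19 = 323 ≡ 1, so λ ≡ 0·19 ≡ 0.
  x = λ² - 6 - 6 = 0 - 12 ≡ 11; y = λ·(6 - 11) - 20 ≡ 3. → (11, 3)

(11, 3)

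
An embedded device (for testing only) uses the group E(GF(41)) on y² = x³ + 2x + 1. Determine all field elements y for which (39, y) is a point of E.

x³ + 2x + 1 = 59398 ≡ 30 (mod 41).
30 is a non-residue mod 41; no y exists.

none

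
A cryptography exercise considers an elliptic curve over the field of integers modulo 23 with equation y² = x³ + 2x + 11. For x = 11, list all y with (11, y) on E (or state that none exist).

x³ + 2x + 11 = 1364 ≡ 7 (mod 23).
7 is a non-residue mod 23; no y exists.

none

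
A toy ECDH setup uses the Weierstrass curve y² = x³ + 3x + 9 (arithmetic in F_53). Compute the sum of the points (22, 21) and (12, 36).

(22, 21) + (12, 36). λ = (36 - 21)/(12 - 22) ≡ 15/43 mod 53. 43⁻¹ ≡ 37 (mod 53), so λ ≡ 25.
  x = λ² - 22 - 12 = 625 - 34 ≡ 8; y = λ·(22 - 8) - 21 ≡ 11. → (8, 11)

(8, 11)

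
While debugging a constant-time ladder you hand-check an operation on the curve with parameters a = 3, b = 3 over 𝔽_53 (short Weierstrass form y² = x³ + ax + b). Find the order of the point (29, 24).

2P: tangent at (29, 24): λ = (3·29² + 3)/(2·24) ≡ 35/48. 48⁻¹ ≡ 21 (mod 53), so λ ≡ 35·21 ≡ 46.
  x = λ² - 29 - 29 = 2116 - 58 ≡ 44; y = λ·(29 - 44) - 24 ≡ 28. → (44, 28)
3P: (44, 28) + (29, 24). λ = (24 - 28)/(29 - 44) ≡ 49/38 mod 53. 38⁻¹ ≡ 7 (mod 53), so λ ≡ 25.
  x = λ² - 44 - 29 = 625 - 73 ≡ 22; y = λ·(44 - 22) - 28 ≡ 45. → (22, 45)
4P: (22, 45) + (29, 24). λ = (24 - 45)/(29 - 22) ≡ 32/7 mod 53. 7⁻¹ ≡ 38 (mod 53), so λ ≡ 50.
  x = λ² - 22 - 29 = 2500 - 51 ≡ 11; y = λ·(22 - 11) - 45 ≡ 28. → (11, 28)
5P: (11, 28) + (29, 24). λ = (24 - 28)/(29 - 11) ≡ 49/18 mod 53. 18⁻¹ ≡ 3 (mod 53), so λ ≡ 41.
  x = λ² - 11 - 29 = 1681 - 40 ≡ 51; y = λ·(11 - 51) - 28 ≡ 28. → (51, 28)
6P: (51, 28) + (29, 24). λ = (24 - 28)/(29 - 51) ≡ 49/31 mod 53. 31⁻¹ ≡ 12 (mod 53) since 31·12 = 372 ≡ 1, so λ ≡ 5.
  x = λ² - 51 - 29 = 25 - 80 ≡ 51; y = λ·(51 - 51) - 28 ≡ 25. → (51, 25)
7P: (51, 25) + (29, 24). λ = (24 - 25)/(29 - 51) ≡ 52/31 mod 53. 31⁻¹ ≡ 12 (mod 53) since 31·12 = 372 ≡ 1, so λ ≡ 41.
  x = λ² - 51 - 29 = 1681 - 80 ≡ 11; y = λ·(51 - 11) - 25 ≡ 25. → (11, 25)
8P: (11, 25) + (29, 24). λ = (24 - 25)/(29 - 11) ≡ 52/18 mod 53. 18⁻¹ ≡ 3 (mod 53), so λ ≡ 50.
  x = λ² - 11 - 29 = 2500 - 40 ≡ 22; y = λ·(11 - 22) - 25 ≡ 8. → (22, 8)
9P: (22, 8) + (29, 24). λ = (24 - 8)/(29 - 22) ≡ 16/7 mod 53. 7⁻¹ ≡ 38 (mod 53), so λ ≡ 25.
  x = λ² - 22 - 29 = 625 - 51 ≡ 44; y = λ·(22 - 44) - 8 ≡ 25. → (44, 25)
10P: (44, 25) + (29, 24). λ = (24 - 25)/(29 - 44) ≡ 52/38 mod 53. 38⁻¹ ≡ 7 (mod 53) since 38·7 = 266 ≡ 1, so λ ≡ 46.
  x = λ² - 44 - 29 = 2116 - 73 ≡ 29; y = λ·(44 - 29) - 25 ≡ 29. → (29, 29)
11P: (29, 29) + (29, 24): same x and y₁ ≡ -y₂, so the sum is 𝒪.
11P = 𝒪, so the order is 11.

11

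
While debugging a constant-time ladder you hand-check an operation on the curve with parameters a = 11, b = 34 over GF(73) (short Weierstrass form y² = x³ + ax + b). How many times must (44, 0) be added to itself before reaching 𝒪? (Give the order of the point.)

2P: (44, 0) + (44, 0): same x and y₁ ≡ -y₂, so the sum is 𝒪.
2P = 𝒪, so the order is 2.

2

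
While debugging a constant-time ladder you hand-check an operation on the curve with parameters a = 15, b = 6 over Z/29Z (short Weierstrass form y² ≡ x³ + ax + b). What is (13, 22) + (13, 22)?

(3, 7)

tangent at (13, 22): λ = (3·13² + 15)/(2·22) ≡ 0/15. 15⁻¹ ≡ 2 (mod 29) since 15·2 = 30 ≡ 1, so λ ≡ 0·2 ≡ 0.
  x = λ² - 13 - 13 = 0 - 26 ≡ 3; y = λ·(13 - 3) - 22 ≡ 7. → (3, 7)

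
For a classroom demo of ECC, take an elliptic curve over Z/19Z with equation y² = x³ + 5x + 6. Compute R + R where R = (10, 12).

tangent at (10, 12): λ = (3·10² + 5)/(2·12) ≡ 1/5. 5⁻¹ ≡ 4 (mod 19) since 5·4 = 20 ≡ 1, so λ ≡ 1·4 ≡ 4.
  x = λ² - 10 - 10 = 16 - 20 ≡ 15; y = λ·(10 - 15) - 12 ≡ 6. → (15, 6)

(15, 6)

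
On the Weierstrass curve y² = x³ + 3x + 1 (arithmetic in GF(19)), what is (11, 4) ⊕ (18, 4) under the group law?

(11, 4) + (18, 4). λ = (4 - 4)/(18 - 11) ≡ 0/7 mod 19. 7⁻¹ ≡ 11 (mod 19), so λ ≡ 0.
  x = λ² - 11 - 18 = 0 - 29 ≡ 9; y = λ·(11 - 9) - 4 ≡ 15. → (9, 15)

(9, 15)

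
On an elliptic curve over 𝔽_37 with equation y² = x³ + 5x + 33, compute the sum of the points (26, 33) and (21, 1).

(28, 6)

(26, 33) + (21, 1). λ = (1 - 33)/(21 - 26) ≡ 5/32 mod 37. 32⁻¹ ≡ 22 (mod 37) since 32·22 = 704 ≡ 1, so λ ≡ 36.
  x = λ² - 26 - 21 = 1296 - 47 ≡ 28; y = λ·(26 - 28) - 33 ≡ 6. → (28, 6)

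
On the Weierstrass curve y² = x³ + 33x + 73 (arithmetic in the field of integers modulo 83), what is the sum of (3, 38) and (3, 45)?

O

The two points share x = 3 and their y-coordinates satisfy 38 + 45 ≡ 0 (mod 83), so they are inverses. Their sum is 𝒪.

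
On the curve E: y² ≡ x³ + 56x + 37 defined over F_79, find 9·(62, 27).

(62, 27)

Write Q = (62, 27).
Double-and-add on 9 = (1001)₂. Start with Q = (62, 27) for the leading 1-bit.
double: tangent at (62, 27): λ = (3·62² + 56)/(2·27) ≡ 54/54. 54⁻¹ ≡ 60 (mod 79), so λ ≡ 54·60 ≡ 1.
  x = λ² - 62 - 62 = 1 - 124 ≡ 35; y = λ·(62 - 35) - 27 ≡ 0. → (35, 0)
double: (35, 0) + (35, 0): same x and y₁ ≡ -y₂, so the sum is the point at infinity.
double: the point at infinity + the point at infinity = the point at infinity (identity).
add Q: the point at infinity + (62, 27) = (62, 27) (identity).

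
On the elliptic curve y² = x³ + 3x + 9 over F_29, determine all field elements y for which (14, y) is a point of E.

x³ + 3x + 9 = 2795 ≡ 11 (mod 29).
11 is a non-residue mod 29; no y exists.

none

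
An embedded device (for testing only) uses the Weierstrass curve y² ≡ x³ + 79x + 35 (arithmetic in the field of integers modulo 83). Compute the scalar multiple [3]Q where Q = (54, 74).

(26, 34)

Repeated addition: build up to 3Q.
2Q: tangent at (54, 74): λ = (3·54² + 79)/(2·74) ≡ 29/65. 65⁻¹ ≡ 23 (mod 83) since 65·23 = 1495 ≡ 1, so λ ≡ 29·23 ≡ 3.
  x = λ² - 54 - 54 = 9 - 108 ≡ 67; y = λ·(54 - 67) - 74 ≡ 53. → (67, 53)
3Q: (67, 53) + (54, 74). λ = (74 - 53)/(54 - 67) ≡ 21/70 mod 83. 70⁻¹ ≡ 51 (mod 83), so λ ≡ 75.
  x = λ² - 67 - 54 = 5625 - 121 ≡ 26; y = λ·(67 - 26) - 53 ≡ 34. → (26, 34)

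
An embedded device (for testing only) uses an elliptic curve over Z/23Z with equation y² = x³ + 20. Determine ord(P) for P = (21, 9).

12

2P: tangent at (21, 9): λ = (3·21² + 0)/(2·9) ≡ 12/18. 18⁻¹ ≡ 9 (mod 23), so λ ≡ 12·9 ≡ 16.
  x = λ² - 21 - 21 = 256 - 42 ≡ 7; y = λ·(21 - 7) - 9 ≡ 8. → (7, 8)
3P: (7, 8) + (21, 9). λ = (9 - 8)/(21 - 7) ≡ 1/14 mod 23. 14⁻¹ ≡ 5 (mod 23), so λ ≡ 5.
  x = λ² - 7 - 21 = 25 - 28 ≡ 20; y = λ·(7 - 20) - 8 ≡ 19. → (20, 19)
4P: (20, 19) + (21, 9). λ = (9 - 19)/(21 - 20) ≡ 13/1 mod 23. 1⁻¹ ≡ 1 (mod 23) since 1·1 = 1 ≡ 1, so λ ≡ 13.
  x = λ² - 20 - 21 = 169 - 41 ≡ 13; y = λ·(20 - 13) - 19 ≡ 3. → (13, 3)
5P: (13, 3) + (21, 9). λ = (9 - 3)/(21 - 13) ≡ 6/8 mod 23. 8⁻¹ ≡ 3 (mod 23), so λ ≡ 18.
  x = λ² - 13 - 21 = 324 - 34 ≡ 14; y = λ·(13 - 14) - 3 ≡ 2. → (14, 2)
6P: (14, 2) + (21, 9). λ = (9 - 2)/(21 - 14) ≡ 7/7 mod 23. 7⁻¹ ≡ 10 (mod 23) since 7·10 = 70 ≡ 1, so λ ≡ 1.
  x = λ² - 14 - 21 = 1 - 35 ≡ 12; y = λ·(14 - 12) - 2 ≡ 0. → (12, 0)
7P: (12, 0) + (21, 9). λ = (9 - 0)/(21 - 12) ≡ 9/9 mod 23. 9⁻¹ ≡ 18 (mod 23), so λ ≡ 1.
  x = λ² - 12 - 21 = 1 - 33 ≡ 14; y = λ·(12 - 14) - 0 ≡ 21. → (14, 21)
8P: (14, 21) + (21, 9). λ = (9 - 21)/(21 - 14) ≡ 11/7 mod 23. 7⁻¹ ≡ 10 (mod 23), so λ ≡ 18.
  x = λ² - 14 - 21 = 324 - 35 ≡ 13; y = λ·(14 - 13) - 21 ≡ 20. → (13, 20)
9P: (13, 20) + (21, 9). λ = (9 - 20)/(21 - 13) ≡ 12/8 mod 23. 8⁻¹ ≡ 3 (mod 23) since 8·3 = 24 ≡ 1, so λ ≡ 13.
  x = λ² - 13 - 21 = 169 - 34 ≡ 20; y = λ·(13 - 20) - 20 ≡ 4. → (20, 4)
10P: (20, 4) + (21, 9). λ = (9 - 4)/(21 - 20) ≡ 5/1 mod 23. 1⁻¹ ≡ 1 (mod 23), so λ ≡ 5.
  x = λ² - 20 - 21 = 25 - 41 ≡ 7; y = λ·(20 - 7) - 4 ≡ 15. → (7, 15)
11P: (7, 15) + (21, 9). λ = (9 - 15)/(21 - 7) ≡ 17/14 mod 23. 14⁻¹ ≡ 5 (mod 23), so λ ≡ 16.
  x = λ² - 7 - 21 = 256 - 28 ≡ 21; y = λ·(7 - 21) - 15 ≡ 14. → (21, 14)
12P: (21, 14) + (21, 9): same x and y₁ ≡ -y₂, so the sum is the point at infinity.
12P = the point at infinity, so the order is 12.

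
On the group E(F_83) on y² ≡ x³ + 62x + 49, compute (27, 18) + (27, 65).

The two points share x = 27 and their y-coordinates satisfy 18 + 65 ≡ 0 (mod 83), so they are inverses. Their sum is 𝒪.

O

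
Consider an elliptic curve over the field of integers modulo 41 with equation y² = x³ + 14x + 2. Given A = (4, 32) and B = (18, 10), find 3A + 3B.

First 3A:
Repeated addition: build up to 3A.
2A: tangent at (4, 32): λ = (3·4² + 14)/(2·32) ≡ 21/23. 23⁻¹ ≡ 25 (mod 41), so λ ≡ 21·25 ≡ 33.
  x = λ² - 4 - 4 = 1089 - 8 ≡ 15; y = λ·(4 - 15) - 32 ≡ 15. → (15, 15)
3A: (15, 15) + (4, 32). λ = (32 - 15)/(4 - 15) ≡ 17/30 mod 41. 30⁻¹ ≡ 26 (mod 41), so λ ≡ 32.
  x = λ² - 15 - 4 = 1024 - 19 ≡ 21; y = λ·(15 - 21) - 15 ≡ 39. → (21, 39)
3A = (21, 39).
Next 3B:
Repeated addition: build up to 3B.
2B: tangent at (18, 10): λ = (3·18² + 14)/(2·10) ≡ 2/20. 20⁻¹ ≡ 39 (mod 41), so λ ≡ 2·39 ≡ 37.
  x = λ² - 18 - 18 = 1369 - 36 ≡ 21; y = λ·(18 - 21) - 10 ≡ 2. → (21, 2)
3B: (21, 2) + (18, 10). λ = (10 - 2)/(18 - 21) ≡ 8/38 mod 41. 38⁻¹ ≡ 27 (mod 41) since 38·27 = 1026 ≡ 1, so λ ≡ 11.
  x = λ² - 21 - 18 = 121 - 39 ≡ 0; y = λ·(21 - 0) - 2 ≡ 24. → (0, 24)
3B = (0, 24).
Finally 3A + 3B:
(21, 39) + (0, 24). λ = (24 - 39)/(0 - 21) ≡ 26/20 mod 41. 20⁻¹ ≡ 39 (mod 41), so λ ≡ 30.
  x = λ² - 21 - 0 = 900 - 21 ≡ 18; y = λ·(21 - 18) - 39 ≡ 10. → (18, 10)

(18, 10)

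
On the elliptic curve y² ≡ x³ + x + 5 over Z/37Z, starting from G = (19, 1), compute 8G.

Repeated addition: build up to 8G.
2G: tangent at (19, 1): λ = (3·19² + 1)/(2·1) ≡ 11/2. 2⁻¹ ≡ 19 (mod 37), so λ ≡ 11·19 ≡ 24.
  x = λ² - 19 - 19 = 576 - 38 ≡ 20; y = λ·(19 - 20) - 1 ≡ 12. → (20, 12)
3G: (20, 12) + (19, 1). λ = (1 - 12)/(19 - 20) ≡ 26/36 mod 37. 36⁻¹ ≡ 36 (mod 37) since 36·36 = 1296 ≡ 1, so λ ≡ 11.
  x = λ² - 20 - 19 = 121 - 39 ≡ 8; y = λ·(20 - 8) - 12 ≡ 9. → (8, 9)
4G: (8, 9) + (19, 1). λ = (1 - 9)/(19 - 8) ≡ 29/11 mod 37. 11⁻¹ ≡ 27 (mod 37), so λ ≡ 6.
  x = λ² - 8 - 19 = 36 - 27 ≡ 9; y = λ·(8 - 9) - 9 ≡ 22. → (9, 22)
5G: (9, 22) + (19, 1). λ = (1 - 22)/(19 - 9) ≡ 16/10 mod 37. 10⁻¹ ≡ 26 (mod 37), so λ ≡ 9.
  x = λ² - 9 - 19 = 81 - 28 ≡ 16; y = λ·(9 - 16) - 22 ≡ 26. → (16, 26)
6G: (16, 26) + (19, 1). λ = (1 - 26)/(19 - 16) ≡ 12/3 mod 37. 3⁻¹ ≡ 25 (mod 37), so λ ≡ 4.
  x = λ² - 16 - 19 = 16 - 35 ≡ 18; y = λ·(16 - 18) - 26 ≡ 3. → (18, 3)
7G: (18, 3) + (19, 1). λ = (1 - 3)/(19 - 18) ≡ 35/1 mod 37. 1⁻¹ ≡ 1 (mod 37) since 1·1 = 1 ≡ 1, so λ ≡ 35.
  x = λ² - 18 - 19 = 1225 - 37 ≡ 4; y = λ·(18 - 4) - 3 ≡ 6. → (4, 6)
8G: (4, 6) + (19, 1). λ = (1 - 6)/(19 - 4) ≡ 32/15 mod 37. 15⁻¹ ≡ 5 (mod 37), so λ ≡ 12.
  x = λ² - 4 - 19 = 144 - 23 ≡ 10; y = λ·(4 - 10) - 6 ≡ 33. → (10, 33)

(10, 33)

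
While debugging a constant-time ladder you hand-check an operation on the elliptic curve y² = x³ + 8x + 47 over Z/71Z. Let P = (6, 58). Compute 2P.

tangent at (6, 58): λ = (3·6² + 8)/(2·58) ≡ 45/45. 45⁻¹ ≡ 30 (mod 71), so λ ≡ 45·30 ≡ 1.
  x = λ² - 6 - 6 = 1 - 12 ≡ 60; y = λ·(6 - 60) - 58 ≡ 30. → (60, 30)

(60, 30)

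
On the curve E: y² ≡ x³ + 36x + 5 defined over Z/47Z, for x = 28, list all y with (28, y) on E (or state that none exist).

x³ + 36x + 5 = 22965 ≡ 29 (mod 47).
29 is a non-residue mod 47; no y exists.

none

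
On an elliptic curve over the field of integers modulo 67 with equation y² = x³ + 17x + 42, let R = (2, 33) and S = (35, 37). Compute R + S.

(2, 33) + (35, 37). λ = (37 - 33)/(35 - 2) ≡ 4/33 mod 67. 33⁻¹ ≡ 65 (mod 67), so λ ≡ 59.
  x = λ² - 2 - 35 = 3481 - 37 ≡ 27; y = λ·(2 - 27) - 33 ≡ 33. → (27, 33)

(27, 33)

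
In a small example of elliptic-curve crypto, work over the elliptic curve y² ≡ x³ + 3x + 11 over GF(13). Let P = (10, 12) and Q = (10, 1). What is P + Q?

The two points share x = 10 and their y-coordinates satisfy 12 + 1 ≡ 0 (mod 13), so they are inverses. Their sum is the point at infinity.

O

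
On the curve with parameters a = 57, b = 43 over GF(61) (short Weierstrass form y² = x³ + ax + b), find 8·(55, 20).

Write G = (55, 20).
Double-and-add on 8 = (1000)₂. Start with G = (55, 20) for the leading 1-bit.
double: tangent at (55, 20): λ = (3·55² + 57)/(2·20) ≡ 43/40. 40⁻¹ ≡ 29 (mod 61) since 40·29 = 1160 ≡ 1, so λ ≡ 43·29 ≡ 27.
  x = λ² - 55 - 55 = 729 - 110 ≡ 9; y = λ·(55 - 9) - 20 ≡ 2. → (9, 2)
double: tangent at (9, 2): λ = (3·9² + 57)/(2·2) ≡ 56/4. 4⁻¹ ≡ 46 (mod 61), so λ ≡ 56·46 ≡ 14.
  x = λ² - 9 - 9 = 196 - 18 ≡ 56; y = λ·(9 - 56) - 2 ≡ 11. → (56, 11)
double: tangent at (56, 11): λ = (3·56² + 57)/(2·11) ≡ 10/22. 22⁻¹ ≡ 25 (mod 61), so λ ≡ 10·25 ≡ 6.
  x = λ² - 56 - 56 = 36 - 112 ≡ 46; y = λ·(56 - 46) - 11 ≡ 49. → (46, 49)

(46, 49)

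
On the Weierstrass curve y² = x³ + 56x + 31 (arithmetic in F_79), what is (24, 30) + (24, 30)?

(71, 63)

tangent at (24, 30): λ = (3·24² + 56)/(2·30) ≡ 46/60. 60⁻¹ ≡ 54 (mod 79), so λ ≡ 46·54 ≡ 35.
  x = λ² - 24 - 24 = 1225 - 48 ≡ 71; y = λ·(24 - 71) - 30 ≡ 63. → (71, 63)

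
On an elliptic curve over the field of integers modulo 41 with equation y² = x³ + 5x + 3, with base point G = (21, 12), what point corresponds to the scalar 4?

(32, 34)

Double-and-add on 4 = (100)₂. Start with G = (21, 12) for the leading 1-bit.
double: tangent at (21, 12): λ = (3·21² + 5)/(2·12) ≡ 16/24. 24⁻¹ ≡ 12 (mod 41) since 24·12 = 288 ≡ 1, so λ ≡ 16·12 ≡ 28.
  x = λ² - 21 - 21 = 784 - 42 ≡ 4; y = λ·(21 - 4) - 12 ≡ 13. → (4, 13)
double: tangent at (4, 13): λ = (3·4² + 5)/(2·13) ≡ 12/26. 26⁻¹ ≡ 30 (mod 41), so λ ≡ 12·30 ≡ 32.
  x = λ² - 4 - 4 = 1024 - 8 ≡ 32; y = λ·(4 - 32) - 13 ≡ 34. → (32, 34)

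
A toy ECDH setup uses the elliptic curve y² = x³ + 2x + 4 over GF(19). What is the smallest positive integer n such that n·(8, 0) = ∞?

2P: (8, 0) + (8, 0): same x and y₁ ≡ -y₂, so the sum is ∞.
2P = ∞, so the order is 2.

2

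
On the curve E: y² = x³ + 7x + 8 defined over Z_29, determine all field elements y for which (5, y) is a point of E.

x³ + 7x + 8 = 168 ≡ 23 (mod 29).
Square roots of 23 mod 29: 9 and 20 (since 9² = 81 ≡ 23).

9, 20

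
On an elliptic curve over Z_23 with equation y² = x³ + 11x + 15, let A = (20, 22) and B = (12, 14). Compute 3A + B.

First 3A:
Repeated addition: build up to 3A.
2A: tangent at (20, 22): λ = (3·20² + 11)/(2·22) ≡ 15/21. 21⁻¹ ≡ 11 (mod 23), so λ ≡ 15·11 ≡ 4.
  x = λ² - 20 - 20 = 16 - 40 ≡ 22; y = λ·(20 - 22) - 22 ≡ 16. → (22, 16)
3A: (22, 16) + (20, 22). λ = (22 - 16)/(20 - 22) ≡ 6/21 mod 23. 21⁻¹ ≡ 11 (mod 23) since 21·11 = 231 ≡ 1, so λ ≡ 20.
  x = λ² - 22 - 20 = 400 - 42 ≡ 13; y = λ·(22 - 13) - 16 ≡ 3. → (13, 3)
3A = (13, 3).
Finally 3A + B:
(13, 3) + (12, 14). λ = (14 - 3)/(12 - 13) ≡ 11/22 mod 23. 22⁻¹ ≡ 22 (mod 23), so λ ≡ 12.
  x = λ² - 13 - 12 = 144 - 25 ≡ 4; y = λ·(13 - 4) - 3 ≡ 13. → (4, 13)

(4, 13)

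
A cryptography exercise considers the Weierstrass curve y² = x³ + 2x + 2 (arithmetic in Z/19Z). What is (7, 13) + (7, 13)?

(11, 5)

tangent at (7, 13): λ = (3·7² + 2)/(2·13) ≡ 16/7. 7⁻¹ ≡ 11 (mod 19), so λ ≡ 16·11 ≡ 5.
  x = λ² - 7 - 7 = 25 - 14 ≡ 11; y = λ·(7 - 11) - 13 ≡ 5. → (11, 5)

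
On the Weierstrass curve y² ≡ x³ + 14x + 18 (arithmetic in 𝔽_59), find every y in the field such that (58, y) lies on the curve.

11, 48

x³ + 14x + 18 = 195942 ≡ 3 (mod 59).
Square roots of 3 mod 59: 11 and 48 (since 11² = 121 ≡ 3).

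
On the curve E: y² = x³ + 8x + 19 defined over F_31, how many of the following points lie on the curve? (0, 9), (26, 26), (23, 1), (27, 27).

(0, 9): 9² ≡ 19, rhs ≡ 19 → on.
(26, 26): 26² ≡ 25, rhs ≡ 9 → off.
(23, 1): 1² ≡ 1, rhs ≡ 1 → on.
(27, 27): 27² ≡ 16, rhs ≡ 16 → on.

3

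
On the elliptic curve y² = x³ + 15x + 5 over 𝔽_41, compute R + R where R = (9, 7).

(7, 24)

tangent at (9, 7): λ = (3·9² + 15)/(2·7) ≡ 12/14. 14⁻¹ ≡ 3 (mod 41), so λ ≡ 12·3 ≡ 36.
  x = λ² - 9 - 9 = 1296 - 18 ≡ 7; y = λ·(9 - 7) - 7 ≡ 24. → (7, 24)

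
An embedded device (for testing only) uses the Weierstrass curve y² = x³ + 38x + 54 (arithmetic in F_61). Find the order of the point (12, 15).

8

2P: tangent at (12, 15): λ = (3·12² + 38)/(2·15) ≡ 43/30. 30⁻¹ ≡ 59 (mod 61), so λ ≡ 43·59 ≡ 36.
  x = λ² - 12 - 12 = 1296 - 24 ≡ 52; y = λ·(12 - 52) - 15 ≡ 9. → (52, 9)
3P: (52, 9) + (12, 15). λ = (15 - 9)/(12 - 52) ≡ 6/21 mod 61. 21⁻¹ ≡ 32 (mod 61), so λ ≡ 9.
  x = λ² - 52 - 12 = 81 - 64 ≡ 17; y = λ·(52 - 17) - 9 ≡ 1. → (17, 1)
4P: (17, 1) + (12, 15). λ = (15 - 1)/(12 - 17) ≡ 14/56 mod 61. 56⁻¹ ≡ 12 (mod 61), so λ ≡ 46.
  x = λ² - 17 - 12 = 2116 - 29 ≡ 13; y = λ·(17 - 13) - 1 ≡ 0. → (13, 0)
5P: (13, 0) + (12, 15). λ = (15 - 0)/(12 - 13) ≡ 15/60 mod 61. 60⁻¹ ≡ 60 (mod 61), so λ ≡ 46.
  x = λ² - 13 - 12 = 2116 - 25 ≡ 17; y = λ·(13 - 17) - 0 ≡ 60. → (17, 60)
6P: (17, 60) + (12, 15). λ = (15 - 60)/(12 - 17) ≡ 16/56 mod 61. 56⁻¹ ≡ 12 (mod 61), so λ ≡ 9.
  x = λ² - 17 - 12 = 81 - 29 ≡ 52; y = λ·(17 - 52) - 60 ≡ 52. → (52, 52)
7P: (52, 52) + (12, 15). λ = (15 - 52)/(12 - 52) ≡ 24/21 mod 61. 21⁻¹ ≡ 32 (mod 61), so λ ≡ 36.
  x = λ² - 52 - 12 = 1296 - 64 ≡ 12; y = λ·(52 - 12) - 52 ≡ 46. → (12, 46)
8P: (12, 46) + (12, 15): same x and y₁ ≡ -y₂, so the sum is O.
8P = O, so the order is 8.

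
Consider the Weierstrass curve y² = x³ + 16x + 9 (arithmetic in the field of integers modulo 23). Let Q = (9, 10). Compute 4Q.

Repeated addition: build up to 4Q.
2Q: tangent at (9, 10): λ = (3·9² + 16)/(2·10) ≡ 6/20. 20⁻¹ ≡ 15 (mod 23), so λ ≡ 6·15 ≡ 21.
  x = λ² - 9 - 9 = 441 - 18 ≡ 9; y = λ·(9 - 9) - 10 ≡ 13. → (9, 13)
3Q: (9, 13) + (9, 10): same x and y₁ ≡ -y₂, so the sum is the point at infinity.
4Q: the point at infinity + (9, 10) = (9, 10) (identity).

(9, 10)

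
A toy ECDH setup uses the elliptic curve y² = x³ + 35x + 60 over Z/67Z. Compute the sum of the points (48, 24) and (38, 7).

(48, 24) + (38, 7). λ = (7 - 24)/(38 - 48) ≡ 50/57 mod 67. 57⁻¹ ≡ 20 (mod 67), so λ ≡ 62.
  x = λ² - 48 - 38 = 3844 - 86 ≡ 6; y = λ·(48 - 6) - 24 ≡ 34. → (6, 34)

(6, 34)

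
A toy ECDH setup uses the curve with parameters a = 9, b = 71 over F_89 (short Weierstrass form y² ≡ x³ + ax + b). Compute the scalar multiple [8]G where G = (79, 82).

Double-and-add on 8 = (1000)₂. Start with G = (79, 82) for the leading 1-bit.
double: tangent at (79, 82): λ = (3·79² + 9)/(2·82) ≡ 42/75. 75⁻¹ ≡ 19 (mod 89), so λ ≡ 42·19 ≡ 86.
  x = λ² - 79 - 79 = 7396 - 158 ≡ 29; y = λ·(79 - 29) - 82 ≡ 35. → (29, 35)
double: tangent at (29, 35): λ = (3·29² + 9)/(2·35) ≡ 40/70. 70⁻¹ ≡ 14 (mod 89), so λ ≡ 40·14 ≡ 26.
  x = λ² - 29 - 29 = 676 - 58 ≡ 84; y = λ·(29 - 84) - 35 ≡ 48. → (84, 48)
double: tangent at (84, 48): λ = (3·84² + 9)/(2·48) ≡ 84/7. 7⁻¹ ≡ 51 (mod 89) since 7·51 = 357 ≡ 1, so λ ≡ 84·51 ≡ 12.
  x = λ² - 84 - 84 = 144 - 168 ≡ 65; y = λ·(84 - 65) - 48 ≡ 2. → (65, 2)

(65, 2)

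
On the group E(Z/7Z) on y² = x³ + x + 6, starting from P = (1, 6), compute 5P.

Double-and-add on 5 = (101)₂. Start with P = (1, 6) for the leading 1-bit.
double: tangent at (1, 6): λ = (3·1² + 1)/(2·6) ≡ 4/5. 5⁻¹ ≡ 3 (mod 7) since 5·3 = 15 ≡ 1, so λ ≡ 4·3 ≡ 5.
  x = λ² - 1 - 1 = 25 - 2 ≡ 2; y = λ·(1 - 2) - 6 ≡ 3. → (2, 3)
double: tangent at (2, 3): λ = (3·2² + 1)/(2·3) ≡ 6/6. 6⁻¹ ≡ 6 (mod 7) since 6·6 = 36 ≡ 1, so λ ≡ 6·6 ≡ 1.
  x = λ² - 2 - 2 = 1 - 4 ≡ 4; y = λ·(2 - 4) - 3 ≡ 2. → (4, 2)
add P: (4, 2) + (1, 6). λ = (6 - 2)/(1 - 4) ≡ 4/4 mod 7. 4⁻¹ ≡ 2 (mod 7) since 4·2 = 8 ≡ 1, so λ ≡ 1.
  x = λ² - 4 - 1 = 1 - 5 ≡ 3; y = λ·(4 - 3) - 2 ≡ 6. → (3, 6)

(3, 6)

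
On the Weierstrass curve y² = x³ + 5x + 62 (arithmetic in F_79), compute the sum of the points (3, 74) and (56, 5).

(3, 74) + (56, 5). λ = (5 - 74)/(56 - 3) ≡ 10/53 mod 79. 53⁻¹ ≡ 3 (mod 79), so λ ≡ 30.
  x = λ² - 3 - 56 = 900 - 59 ≡ 51; y = λ·(3 - 51) - 74 ≡ 66. → (51, 66)

(51, 66)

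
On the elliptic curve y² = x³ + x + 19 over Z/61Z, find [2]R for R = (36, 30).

tangent at (36, 30): λ = (3·36² + 1)/(2·30) ≡ 46/60. 60⁻¹ ≡ 60 (mod 61), so λ ≡ 46·60 ≡ 15.
  x = λ² - 36 - 36 = 225 - 72 ≡ 31; y = λ·(36 - 31) - 30 ≡ 45. → (31, 45)

(31, 45)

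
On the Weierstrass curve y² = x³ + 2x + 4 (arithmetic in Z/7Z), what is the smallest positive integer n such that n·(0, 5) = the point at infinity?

2P: tangent at (0, 5): λ = (3·0² + 2)/(2·5) ≡ 2/3. 3⁻¹ ≡ 5 (mod 7), so λ ≡ 2·5 ≡ 3.
  x = λ² - 0 - 0 = 9 - 0 ≡ 2; y = λ·(0 - 2) - 5 ≡ 3. → (2, 3)
3P: (2, 3) + (0, 5). λ = (5 - 3)/(0 - 2) ≡ 2/5 mod 7. 5⁻¹ ≡ 3 (mod 7) since 5·3 = 15 ≡ 1, so λ ≡ 6.
  x = λ² - 2 - 0 = 36 - 2 ≡ 6; y = λ·(2 - 6) - 3 ≡ 1. → (6, 1)
4P: (6, 1) + (0, 5). λ = (5 - 1)/(0 - 6) ≡ 4/1 mod 7. 1⁻¹ ≡ 1 (mod 7) since 1·1 = 1 ≡ 1, so λ ≡ 4.
  x = λ² - 6 - 0 = 16 - 6 ≡ 3; y = λ·(6 - 3) - 1 ≡ 4. → (3, 4)
5P: (3, 4) + (0, 5). λ = (5 - 4)/(0 - 3) ≡ 1/4 mod 7. 4⁻¹ ≡ 2 (mod 7) since 4·2 = 8 ≡ 1, so λ ≡ 2.
  x = λ² - 3 - 0 = 4 - 3 ≡ 1; y = λ·(3 - 1) - 4 ≡ 0. → (1, 0)
6P: (1, 0) + (0, 5). λ = (5 - 0)/(0 - 1) ≡ 5/6 mod 7. 6⁻¹ ≡ 6 (mod 7) since 6·6 = 36 ≡ 1, so λ ≡ 2.
  x = λ² - 1 - 0 = 4 - 1 ≡ 3; y = λ·(1 - 3) - 0 ≡ 3. → (3, 3)
7P: (3, 3) + (0, 5). λ = (5 - 3)/(0 - 3) ≡ 2/4 mod 7. 4⁻¹ ≡ 2 (mod 7) since 4·2 = 8 ≡ 1, so λ ≡ 4.
  x = λ² - 3 - 0 = 16 - 3 ≡ 6; y = λ·(3 - 6) - 3 ≡ 6. → (6, 6)
8P: (6, 6) + (0, 5). λ = (5 - 6)/(0 - 6) ≡ 6/1 mod 7. 1⁻¹ ≡ 1 (mod 7) since 1·1 = 1 ≡ 1, so λ ≡ 6.
  x = λ² - 6 - 0 = 36 - 6 ≡ 2; y = λ·(6 - 2) - 6 ≡ 4. → (2, 4)
9P: (2, 4) + (0, 5). λ = (5 - 4)/(0 - 2) ≡ 1/5 mod 7. 5⁻¹ ≡ 3 (mod 7) since 5·3 = 15 ≡ 1, so λ ≡ 3.
  x = λ² - 2 - 0 = 9 - 2 ≡ 0; y = λ·(2 - 0) - 4 ≡ 2. → (0, 2)
10P: (0, 2) + (0, 5): same x and y₁ ≡ -y₂, so the sum is the point at infinity.
10P = the point at infinity, so the order is 10.

10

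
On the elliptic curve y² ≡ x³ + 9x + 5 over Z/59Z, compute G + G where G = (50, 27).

tangent at (50, 27): λ = (3·50² + 9)/(2·27) ≡ 16/54. 54⁻¹ ≡ 47 (mod 59), so λ ≡ 16·47 ≡ 44.
  x = λ² - 50 - 50 = 1936 - 100 ≡ 7; y = λ·(50 - 7) - 27 ≡ 36. → (7, 36)

(7, 36)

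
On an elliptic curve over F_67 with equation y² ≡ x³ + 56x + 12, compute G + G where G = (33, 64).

(38, 14)

tangent at (33, 64): λ = (3·33² + 56)/(2·64) ≡ 40/61. 61⁻¹ ≡ 11 (mod 67), so λ ≡ 40·11 ≡ 38.
  x = λ² - 33 - 33 = 1444 - 66 ≡ 38; y = λ·(33 - 38) - 64 ≡ 14. → (38, 14)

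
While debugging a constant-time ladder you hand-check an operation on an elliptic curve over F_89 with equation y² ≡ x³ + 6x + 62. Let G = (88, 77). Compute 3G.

Repeated addition: build up to 3G.
2G: tangent at (88, 77): λ = (3·88² + 6)/(2·77) ≡ 9/65. 65⁻¹ ≡ 63 (mod 89), so λ ≡ 9·63 ≡ 33.
  x = λ² - 88 - 88 = 1089 - 176 ≡ 23; y = λ·(88 - 23) - 77 ≡ 21. → (23, 21)
3G: (23, 21) + (88, 77). λ = (77 - 21)/(88 - 23) ≡ 56/65 mod 89. 65⁻¹ ≡ 63 (mod 89), so λ ≡ 57.
  x = λ² - 23 - 88 = 3249 - 111 ≡ 23; y = λ·(23 - 23) - 21 ≡ 68. → (23, 68)

(23, 68)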